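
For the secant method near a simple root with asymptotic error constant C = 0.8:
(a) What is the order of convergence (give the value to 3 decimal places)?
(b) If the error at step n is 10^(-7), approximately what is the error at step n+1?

(a) Secant method has superlinear convergence with order φ = (1+√5)/2 ≈ 1.618.
    This means |e_{n+1}| ≈ C|e_n|^1.618.

(b) With |e_n| = 10^(-7) and C = 0.8:
    |e_{n+1}| ≈ 0.8 × (10^(-7))^1.618 = 0.8 × 10^(-11.33)

(a) ≈ 1.618 (golden ratio); (b) |e_{n+1}| ≈ 3.774e-12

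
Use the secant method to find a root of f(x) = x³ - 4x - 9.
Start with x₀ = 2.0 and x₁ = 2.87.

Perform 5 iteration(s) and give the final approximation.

f(x) = x³ - 4x - 9
x₀ = 2.0, x₁ = 2.87

Secant formula: x_{n+1} = x_n - f(x_n)(x_n - x_{n-1})/(f(x_n) - f(x_{n-1}))

Iteration 1:
  f(2.000000) = -9.000000
  f(2.870000) = 3.159903
  x_2 = 2.870000 - 3.159903×(2.870000 - 2.000000)/(3.159903 - (-9.000000))
       = 2.643920
Iteration 2:
  f(2.870000) = 3.159903
  f(2.643920) = -1.093858
  x_3 = 2.643920 - (-1.093858)×(2.643920 - 2.870000)/(-1.093858 - 3.159903)
       = 2.702056
Iteration 3:
  f(2.643920) = -1.093858
  f(2.702056) = -0.080218
  x_4 = 2.702056 - (-0.080218)×(2.702056 - 2.643920)/(-0.080218 - (-1.093858))
       = 2.706657
Iteration 4:
  f(2.702056) = -0.080218
  f(2.706657) = 0.002324
  x_5 = 2.706657 - 0.002324×(2.706657 - 2.702056)/(0.002324 - (-0.080218))
       = 2.706528
Iteration 5:
  f(2.706657) = 0.002324
  f(2.706528) = -0.000005
  x_6 = 2.706528 - (-0.000005)×(2.706528 - 2.706657)/(-0.000005 - 0.002324)
       = 2.706528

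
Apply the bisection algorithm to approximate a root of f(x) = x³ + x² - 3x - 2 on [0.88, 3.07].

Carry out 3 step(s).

f(x) = x³ + x² - 3x - 2
Initial interval: [0.88, 3.07]

Iteration 1:
  c_1 = (0.880000 + 3.070000)/2 = 1.975000
  f(c_1) = f(1.975000) = 3.679359
  f(a) × f(c) < 0, new interval: [0.880000, 1.975000]
Iteration 2:
  c_2 = (0.880000 + 1.975000)/2 = 1.427500
  f(c_2) = f(1.427500) = -1.335847
  f(a) × f(c) ≥ 0, new interval: [1.427500, 1.975000]
Iteration 3:
  c_3 = (1.427500 + 1.975000)/2 = 1.701250
  f(c_3) = f(1.701250) = 0.714347
  f(a) × f(c) < 0, new interval: [1.427500, 1.701250]

After 3 iteration(s), the approximation is c_3 = 1.701250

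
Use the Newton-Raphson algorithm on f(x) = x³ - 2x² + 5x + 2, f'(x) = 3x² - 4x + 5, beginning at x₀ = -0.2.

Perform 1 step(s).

f(x) = x³ - 2x² + 5x + 2
f'(x) = 3x² - 4x + 5
x₀ = -0.2

Newton-Raphson formula: x_{n+1} = x_n - f(x_n)/f'(x_n)

Iteration 1:
  f(-0.200000) = 0.912000
  f'(-0.200000) = 5.920000
  x_1 = -0.200000 - 0.912000/5.920000 = -0.354054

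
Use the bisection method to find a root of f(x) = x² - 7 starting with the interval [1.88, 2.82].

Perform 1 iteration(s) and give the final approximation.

f(x) = x² - 7
Initial interval: [1.88, 2.82]

Iteration 1:
  c_1 = (1.880000 + 2.820000)/2 = 2.350000
  f(c_1) = f(2.350000) = -1.477500
  f(a) × f(c) ≥ 0, new interval: [2.350000, 2.820000]

After 1 iteration(s), the approximation is c_1 = 2.350000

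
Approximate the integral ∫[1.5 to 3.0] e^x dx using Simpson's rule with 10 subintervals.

f(x) = e^x
a = 1.5, b = 3.0, n = 10
h = (b - a)/n = 0.150000

Simpson's rule: (h/3)[f(x₀) + 4f(x₁) + 2f(x₂) + ... + f(xₙ)]

x_0 = 1.5000, f(x_0) = 4.481689, coefficient = 1
x_1 = 1.6500, f(x_1) = 5.206980, coefficient = 4
x_2 = 1.8000, f(x_2) = 6.049647, coefficient = 2
x_3 = 1.9500, f(x_3) = 7.028688, coefficient = 4
x_4 = 2.1000, f(x_4) = 8.166170, coefficient = 2
x_5 = 2.2500, f(x_5) = 9.487736, coefficient = 4
x_6 = 2.4000, f(x_6) = 11.023176, coefficient = 2
x_7 = 2.5500, f(x_7) = 12.807104, coefficient = 4
x_8 = 2.7000, f(x_8) = 14.879732, coefficient = 2
x_9 = 2.8500, f(x_9) = 17.287782, coefficient = 4
x_10 = 3.0000, f(x_10) = 20.085537, coefficient = 1

I ≈ (0.150000/3) × 312.077832 = 15.603892
Exact value: 15.603848
Error: 0.000044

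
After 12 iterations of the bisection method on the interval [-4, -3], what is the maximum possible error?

Bisection error bound: |error| ≤ (b-a)/2^n
|error| ≤ (-3 - (-4))/2^12 = 1/2^12
|error| ≤ 0.0002441406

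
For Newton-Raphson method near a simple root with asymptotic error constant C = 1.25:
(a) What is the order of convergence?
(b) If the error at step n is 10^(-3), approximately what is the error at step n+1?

(a) Newton-Raphson has quadratic (order 2) convergence near simple roots.
    This means |e_{n+1}| ≈ C|e_n|².

(b) With |e_n| = 10^(-3) and C = 1.25:
    |e_{n+1}| ≈ 1.25 × (10^(-3))² = 1.25 × 10^(-6)

(a) 2 (quadratic); (b) |e_{n+1}| ≈ 1.250e-06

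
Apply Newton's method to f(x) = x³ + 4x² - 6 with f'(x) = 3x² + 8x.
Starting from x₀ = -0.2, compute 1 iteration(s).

f(x) = x³ + 4x² - 6
f'(x) = 3x² + 8x
x₀ = -0.2

Newton-Raphson formula: x_{n+1} = x_n - f(x_n)/f'(x_n)

Iteration 1:
  f(-0.200000) = -5.848000
  f'(-0.200000) = -1.480000
  x_1 = -0.200000 - (-5.848000)/(-1.480000) = -4.151351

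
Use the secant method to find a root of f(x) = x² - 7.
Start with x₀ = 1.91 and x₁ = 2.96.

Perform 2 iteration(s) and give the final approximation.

f(x) = x² - 7
x₀ = 1.91, x₁ = 2.96

Secant formula: x_{n+1} = x_n - f(x_n)(x_n - x_{n-1})/(f(x_n) - f(x_{n-1}))

Iteration 1:
  f(1.910000) = -3.351900
  f(2.960000) = 1.761600
  x_2 = 2.960000 - 1.761600×(2.960000 - 1.910000)/(1.761600 - (-3.351900))
       = 2.598275
Iteration 2:
  f(2.960000) = 1.761600
  f(2.598275) = -0.248966
  x_3 = 2.598275 - (-0.248966)×(2.598275 - 2.960000)/(-0.248966 - 1.761600)
       = 2.643067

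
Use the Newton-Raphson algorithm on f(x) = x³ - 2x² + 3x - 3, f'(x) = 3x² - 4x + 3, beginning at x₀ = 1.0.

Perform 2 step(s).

f(x) = x³ - 2x² + 3x - 3
f'(x) = 3x² - 4x + 3
x₀ = 1.0

Newton-Raphson formula: x_{n+1} = x_n - f(x_n)/f'(x_n)

Iteration 1:
  f(1.000000) = -1.000000
  f'(1.000000) = 2.000000
  x_1 = 1.000000 - (-1.000000)/2.000000 = 1.500000
Iteration 2:
  f(1.500000) = 0.375000
  f'(1.500000) = 3.750000
  x_2 = 1.500000 - 0.375000/3.750000 = 1.400000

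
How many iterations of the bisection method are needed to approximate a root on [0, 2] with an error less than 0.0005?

We need (b-a)/2^n ≤ 0.0005
(2 - 0)/2^n ≤ 0.0005
2/2^n ≤ 0.0005
2^n ≥ 4000
n ≥ log₂(4000) = 11.97
n ≥ 12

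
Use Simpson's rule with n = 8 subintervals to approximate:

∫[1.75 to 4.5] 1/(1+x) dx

f(x) = 1/(1+x)
a = 1.75, b = 4.5, n = 8
h = (b - a)/n = 0.343750

Simpson's rule: (h/3)[f(x₀) + 4f(x₁) + 2f(x₂) + ... + f(xₙ)]

x_0 = 1.7500, f(x_0) = 0.363636, coefficient = 1
x_1 = 2.0938, f(x_1) = 0.323232, coefficient = 4
x_2 = 2.4375, f(x_2) = 0.290909, coefficient = 2
x_3 = 2.7812, f(x_3) = 0.264463, coefficient = 4
x_4 = 3.1250, f(x_4) = 0.242424, coefficient = 2
x_5 = 3.4688, f(x_5) = 0.223776, coefficient = 4
x_6 = 3.8125, f(x_6) = 0.207792, coefficient = 2
x_7 = 4.1562, f(x_7) = 0.193939, coefficient = 4
x_8 = 4.5000, f(x_8) = 0.181818, coefficient = 1

I ≈ (0.343750/3) × 6.049349 = 0.693155
Exact value: 0.693147
Error: 0.000007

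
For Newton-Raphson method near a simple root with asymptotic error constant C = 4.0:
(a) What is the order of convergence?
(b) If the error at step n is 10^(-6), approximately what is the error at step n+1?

(a) Newton-Raphson has quadratic (order 2) convergence near simple roots.
    This means |e_{n+1}| ≈ C|e_n|².

(b) With |e_n| = 10^(-6) and C = 4.0:
    |e_{n+1}| ≈ 4.0 × (10^(-6))² = 4.0 × 10^(-12)

(a) 2 (quadratic); (b) |e_{n+1}| ≈ 4.000e-12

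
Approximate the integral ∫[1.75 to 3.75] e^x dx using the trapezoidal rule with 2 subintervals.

f(x) = e^x
a = 1.75, b = 3.75, n = 2
h = (b - a)/n = 1.000000

Trapezoidal rule: (h/2)[f(x₀) + 2f(x₁) + 2f(x₂) + ... + f(xₙ)]

x_0 = 1.7500, f(x_0) = 5.754603, coefficient = 1
x_1 = 2.7500, f(x_1) = 15.642632, coefficient = 2
x_2 = 3.7500, f(x_2) = 42.521082, coefficient = 1

I ≈ (1.000000/2) × 79.560948 = 39.780474
Exact value: 36.766479
Error: 3.013995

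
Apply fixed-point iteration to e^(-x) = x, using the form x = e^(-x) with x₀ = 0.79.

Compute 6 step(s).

Equation: e^(-x) = x
Fixed-point form: x = e^(-x)
x₀ = 0.79

x_1 = g(0.790000) = 0.453845
x_2 = g(0.453845) = 0.635181
x_3 = g(0.635181) = 0.529839
x_4 = g(0.529839) = 0.588699
x_5 = g(0.588699) = 0.555049
x_6 = g(0.555049) = 0.574044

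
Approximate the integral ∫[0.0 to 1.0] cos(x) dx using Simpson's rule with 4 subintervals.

f(x) = cos(x)
a = 0.0, b = 1.0, n = 4
h = (b - a)/n = 0.250000

Simpson's rule: (h/3)[f(x₀) + 4f(x₁) + 2f(x₂) + ... + f(xₙ)]

x_0 = 0.0000, f(x_0) = 1.000000, coefficient = 1
x_1 = 0.2500, f(x_1) = 0.968912, coefficient = 4
x_2 = 0.5000, f(x_2) = 0.877583, coefficient = 2
x_3 = 0.7500, f(x_3) = 0.731689, coefficient = 4
x_4 = 1.0000, f(x_4) = 0.540302, coefficient = 1

I ≈ (0.250000/3) × 10.097873 = 0.841489
Exact value: 0.841471
Error: 0.000018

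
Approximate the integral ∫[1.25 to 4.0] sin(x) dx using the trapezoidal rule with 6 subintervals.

f(x) = sin(x)
a = 1.25, b = 4.0, n = 6
h = (b - a)/n = 0.458333

Trapezoidal rule: (h/2)[f(x₀) + 2f(x₁) + 2f(x₂) + ... + f(xₙ)]

x_0 = 1.2500, f(x_0) = 0.948985, coefficient = 1
x_1 = 1.7083, f(x_1) = 0.990557, coefficient = 2
x_2 = 2.1667, f(x_2) = 0.827660, coefficient = 2
x_3 = 2.6250, f(x_3) = 0.493920, coefficient = 2
x_4 = 3.0833, f(x_4) = 0.058226, coefficient = 2
x_5 = 3.5417, f(x_5) = -0.389487, coefficient = 2
x_6 = 4.0000, f(x_6) = -0.756802, coefficient = 1

I ≈ (0.458333/2) × 4.153937 = 0.951944
Exact value: 0.968966
Error: 0.017022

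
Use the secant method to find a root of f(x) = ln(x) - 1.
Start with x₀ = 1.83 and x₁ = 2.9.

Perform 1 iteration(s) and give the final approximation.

f(x) = ln(x) - 1
x₀ = 1.83, x₁ = 2.9

Secant formula: x_{n+1} = x_n - f(x_n)(x_n - x_{n-1})/(f(x_n) - f(x_{n-1}))

Iteration 1:
  f(1.830000) = -0.395684
  f(2.900000) = 0.064711
  x_2 = 2.900000 - 0.064711×(2.900000 - 1.830000)/(0.064711 - (-0.395684))
       = 2.749606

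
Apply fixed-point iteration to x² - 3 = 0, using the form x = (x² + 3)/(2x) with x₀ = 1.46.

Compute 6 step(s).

Equation: x² - 3 = 0
Fixed-point form: x = (x² + 3)/(2x)
x₀ = 1.46

x_1 = g(1.460000) = 1.757397
x_2 = g(1.757397) = 1.732234
x_3 = g(1.732234) = 1.732051
x_4 = g(1.732051) = 1.732051
x_5 = g(1.732051) = 1.732051
x_6 = g(1.732051) = 1.732051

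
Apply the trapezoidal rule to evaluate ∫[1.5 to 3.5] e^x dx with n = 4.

f(x) = e^x
a = 1.5, b = 3.5, n = 4
h = (b - a)/n = 0.500000

Trapezoidal rule: (h/2)[f(x₀) + 2f(x₁) + 2f(x₂) + ... + f(xₙ)]

x_0 = 1.5000, f(x_0) = 4.481689, coefficient = 1
x_1 = 2.0000, f(x_1) = 7.389056, coefficient = 2
x_2 = 2.5000, f(x_2) = 12.182494, coefficient = 2
x_3 = 3.0000, f(x_3) = 20.085537, coefficient = 2
x_4 = 3.5000, f(x_4) = 33.115452, coefficient = 1

I ≈ (0.500000/2) × 116.911315 = 29.227829
Exact value: 28.633763
Error: 0.594066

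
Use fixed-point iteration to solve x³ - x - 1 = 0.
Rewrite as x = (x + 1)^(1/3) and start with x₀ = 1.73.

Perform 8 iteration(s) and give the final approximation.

Equation: x³ - x - 1 = 0
Fixed-point form: x = (x + 1)^(1/3)
x₀ = 1.73

x_1 = g(1.730000) = 1.397615
x_2 = g(1.397615) = 1.338422
x_3 = g(1.338422) = 1.327316
x_4 = g(1.327316) = 1.325211
x_5 = g(1.325211) = 1.324812
x_6 = g(1.324812) = 1.324736
x_7 = g(1.324736) = 1.324721
x_8 = g(1.324721) = 1.324719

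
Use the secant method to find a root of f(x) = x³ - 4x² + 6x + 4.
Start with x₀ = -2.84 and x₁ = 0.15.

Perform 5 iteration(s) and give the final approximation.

f(x) = x³ - 4x² + 6x + 4
x₀ = -2.84, x₁ = 0.15

Secant formula: x_{n+1} = x_n - f(x_n)(x_n - x_{n-1})/(f(x_n) - f(x_{n-1}))

Iteration 1:
  f(-2.840000) = -68.208704
  f(0.150000) = 4.813375
  x_2 = 0.150000 - 4.813375×(0.150000 - (-2.840000))/(4.813375 - (-68.208704))
       = -0.047091
Iteration 2:
  f(0.150000) = 4.813375
  f(-0.047091) = 3.708480
  x_3 = -0.047091 - 3.708480×(-0.047091 - 0.150000)/(3.708480 - 4.813375)
       = -0.708609
Iteration 3:
  f(-0.047091) = 3.708480
  f(-0.708609) = -2.615967
  x_4 = -0.708609 - (-2.615967)×(-0.708609 - (-0.047091))/(-2.615967 - 3.708480)
       = -0.434987
Iteration 4:
  f(-0.708609) = -2.615967
  f(-0.434987) = 0.550923
  x_5 = -0.434987 - 0.550923×(-0.434987 - (-0.708609))/(0.550923 - (-2.615967))
       = -0.482587
Iteration 5:
  f(-0.434987) = 0.550923
  f(-0.482587) = 0.060530
  x_6 = -0.482587 - 0.060530×(-0.482587 - (-0.434987))/(0.060530 - 0.550923)
       = -0.488462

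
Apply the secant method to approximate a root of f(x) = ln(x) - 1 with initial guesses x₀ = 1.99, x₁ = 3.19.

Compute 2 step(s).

f(x) = ln(x) - 1
x₀ = 1.99, x₁ = 3.19

Secant formula: x_{n+1} = x_n - f(x_n)(x_n - x_{n-1})/(f(x_n) - f(x_{n-1}))

Iteration 1:
  f(1.990000) = -0.311865
  f(3.190000) = 0.160021
  x_2 = 3.190000 - 0.160021×(3.190000 - 1.990000)/(0.160021 - (-0.311865))
       = 2.783069
Iteration 2:
  f(3.190000) = 0.160021
  f(2.783069) = 0.023554
  x_3 = 2.783069 - 0.023554×(2.783069 - 3.190000)/(0.023554 - 0.160021)
       = 2.712832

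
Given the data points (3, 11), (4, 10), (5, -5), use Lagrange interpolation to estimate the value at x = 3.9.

Lagrange interpolation formula:
P(x) = Σ yᵢ × Lᵢ(x)
where Lᵢ(x) = Π_{j≠i} (x - xⱼ)/(xᵢ - xⱼ)

L_0(3.9) = (3.9 - 4)/(3 - 4) × (3.9 - 5)/(3 - 5) = 0.055000
L_1(3.9) = (3.9 - 3)/(4 - 3) × (3.9 - 5)/(4 - 5) = 0.990000
L_2(3.9) = (3.9 - 3)/(5 - 3) × (3.9 - 4)/(5 - 4) = -0.045000

P(3.9) = 11×L_0(3.9) + 10×L_1(3.9) + (-5)×L_2(3.9)
P(3.9) = 10.730000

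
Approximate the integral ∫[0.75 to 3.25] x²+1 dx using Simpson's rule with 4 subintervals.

f(x) = x²+1
a = 0.75, b = 3.25, n = 4
h = (b - a)/n = 0.625000

Simpson's rule: (h/3)[f(x₀) + 4f(x₁) + 2f(x₂) + ... + f(xₙ)]

x_0 = 0.7500, f(x_0) = 1.562500, coefficient = 1
x_1 = 1.3750, f(x_1) = 2.890625, coefficient = 4
x_2 = 2.0000, f(x_2) = 5.000000, coefficient = 2
x_3 = 2.6250, f(x_3) = 7.890625, coefficient = 4
x_4 = 3.2500, f(x_4) = 11.562500, coefficient = 1

I ≈ (0.625000/3) × 66.250000 = 13.802083
Exact value: 13.802083
Error: 0.000000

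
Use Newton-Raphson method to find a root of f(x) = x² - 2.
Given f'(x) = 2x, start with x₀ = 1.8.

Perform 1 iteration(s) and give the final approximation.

f(x) = x² - 2
f'(x) = 2x
x₀ = 1.8

Newton-Raphson formula: x_{n+1} = x_n - f(x_n)/f'(x_n)

Iteration 1:
  f(1.800000) = 1.240000
  f'(1.800000) = 3.600000
  x_1 = 1.800000 - 1.240000/3.600000 = 1.455556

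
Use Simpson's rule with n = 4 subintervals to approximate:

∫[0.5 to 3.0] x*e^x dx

f(x) = x*e^x
a = 0.5, b = 3.0, n = 4
h = (b - a)/n = 0.625000

Simpson's rule: (h/3)[f(x₀) + 4f(x₁) + 2f(x₂) + ... + f(xₙ)]

x_0 = 0.5000, f(x_0) = 0.824361, coefficient = 1
x_1 = 1.1250, f(x_1) = 3.465244, coefficient = 4
x_2 = 1.7500, f(x_2) = 10.070555, coefficient = 2
x_3 = 2.3750, f(x_3) = 25.533656, coefficient = 4
x_4 = 3.0000, f(x_4) = 60.256611, coefficient = 1

I ≈ (0.625000/3) × 197.217682 = 41.087017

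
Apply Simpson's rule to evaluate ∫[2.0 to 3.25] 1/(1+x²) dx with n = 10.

f(x) = 1/(1+x²)
a = 2.0, b = 3.25, n = 10
h = (b - a)/n = 0.125000

Simpson's rule: (h/3)[f(x₀) + 4f(x₁) + 2f(x₂) + ... + f(xₙ)]

x_0 = 2.0000, f(x_0) = 0.200000, coefficient = 1
x_1 = 2.1250, f(x_1) = 0.181303, coefficient = 4
x_2 = 2.2500, f(x_2) = 0.164948, coefficient = 2
x_3 = 2.3750, f(x_3) = 0.150588, coefficient = 4
x_4 = 2.5000, f(x_4) = 0.137931, coefficient = 2
x_5 = 2.6250, f(x_5) = 0.126733, coefficient = 4
x_6 = 2.7500, f(x_6) = 0.116788, coefficient = 2
x_7 = 2.8750, f(x_7) = 0.107926, coefficient = 4
x_8 = 3.0000, f(x_8) = 0.100000, coefficient = 2
x_9 = 3.1250, f(x_9) = 0.092888, coefficient = 4
x_10 = 3.2500, f(x_10) = 0.086486, coefficient = 1

I ≈ (0.125000/3) × 3.963574 = 0.165149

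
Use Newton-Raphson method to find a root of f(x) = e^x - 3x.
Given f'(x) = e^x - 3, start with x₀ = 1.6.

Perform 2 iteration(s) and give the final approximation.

f(x) = e^x - 3x
f'(x) = e^x - 3
x₀ = 1.6

Newton-Raphson formula: x_{n+1} = x_n - f(x_n)/f'(x_n)

Iteration 1:
  f(1.600000) = 0.153032
  f'(1.600000) = 1.953032
  x_1 = 1.600000 - 0.153032/1.953032 = 1.521644
Iteration 2:
  f(1.521644) = 0.014816
  f'(1.521644) = 1.579747
  x_2 = 1.521644 - 0.014816/1.579747 = 1.512265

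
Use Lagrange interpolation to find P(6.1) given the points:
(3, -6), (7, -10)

Lagrange interpolation formula:
P(x) = Σ yᵢ × Lᵢ(x)
where Lᵢ(x) = Π_{j≠i} (x - xⱼ)/(xᵢ - xⱼ)

L_0(6.1) = (6.1 - 7)/(3 - 7) = 0.225000
L_1(6.1) = (6.1 - 3)/(7 - 3) = 0.775000

P(6.1) = (-6)×L_0(6.1) + (-10)×L_1(6.1)
P(6.1) = -9.100000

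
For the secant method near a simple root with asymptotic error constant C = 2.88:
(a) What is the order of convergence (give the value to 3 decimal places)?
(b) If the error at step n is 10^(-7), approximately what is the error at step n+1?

(a) Secant method has superlinear convergence with order φ = (1+√5)/2 ≈ 1.618.
    This means |e_{n+1}| ≈ C|e_n|^1.618.

(b) With |e_n| = 10^(-7) and C = 2.88:
    |e_{n+1}| ≈ 2.88 × (10^(-7))^1.618 = 2.88 × 10^(-11.33)

(a) ≈ 1.618 (golden ratio); (b) |e_{n+1}| ≈ 1.359e-11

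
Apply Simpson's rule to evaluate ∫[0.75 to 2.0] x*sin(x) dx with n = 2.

f(x) = x*sin(x)
a = 0.75, b = 2.0, n = 2
h = (b - a)/n = 0.625000

Simpson's rule: (h/3)[f(x₀) + 4f(x₁) + 2f(x₂) + ... + f(xₙ)]

x_0 = 0.7500, f(x_0) = 0.511229, coefficient = 1
x_1 = 1.3750, f(x_1) = 1.348728, coefficient = 4
x_2 = 2.0000, f(x_2) = 1.818595, coefficient = 1

I ≈ (0.625000/3) × 7.724736 = 1.609320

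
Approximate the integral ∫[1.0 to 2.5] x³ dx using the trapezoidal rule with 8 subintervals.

f(x) = x³
a = 1.0, b = 2.5, n = 8
h = (b - a)/n = 0.187500

Trapezoidal rule: (h/2)[f(x₀) + 2f(x₁) + 2f(x₂) + ... + f(xₙ)]

x_0 = 1.0000, f(x_0) = 1.000000, coefficient = 1
x_1 = 1.1875, f(x_1) = 1.674561, coefficient = 2
x_2 = 1.3750, f(x_2) = 2.599609, coefficient = 2
x_3 = 1.5625, f(x_3) = 3.814697, coefficient = 2
x_4 = 1.7500, f(x_4) = 5.359375, coefficient = 2
x_5 = 1.9375, f(x_5) = 7.273193, coefficient = 2
x_6 = 2.1250, f(x_6) = 9.595703, coefficient = 2
x_7 = 2.3125, f(x_7) = 12.366455, coefficient = 2
x_8 = 2.5000, f(x_8) = 15.625000, coefficient = 1

I ≈ (0.187500/2) × 101.992188 = 9.561768
Exact value: 9.515625
Error: 0.046143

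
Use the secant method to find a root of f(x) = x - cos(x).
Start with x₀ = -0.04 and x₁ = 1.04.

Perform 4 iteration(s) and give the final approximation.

f(x) = x - cos(x)
x₀ = -0.04, x₁ = 1.04

Secant formula: x_{n+1} = x_n - f(x_n)(x_n - x_{n-1})/(f(x_n) - f(x_{n-1}))

Iteration 1:
  f(-0.040000) = -1.039200
  f(1.040000) = 0.533780
  x_2 = 1.040000 - 0.533780×(1.040000 - (-0.040000))/(0.533780 - (-1.039200))
       = 0.673510
Iteration 2:
  f(1.040000) = 0.533780
  f(0.673510) = -0.108128
  x_3 = 0.673510 - (-0.108128)×(0.673510 - 1.040000)/(-0.108128 - 0.533780)
       = 0.735244
Iteration 3:
  f(0.673510) = -0.108128
  f(0.735244) = -0.006423
  x_4 = 0.735244 - (-0.006423)×(0.735244 - 0.673510)/(-0.006423 - (-0.108128))
       = 0.739143
Iteration 4:
  f(0.735244) = -0.006423
  f(0.739143) = 0.000097
  x_5 = 0.739143 - 0.000097×(0.739143 - 0.735244)/(0.000097 - (-0.006423))
       = 0.739085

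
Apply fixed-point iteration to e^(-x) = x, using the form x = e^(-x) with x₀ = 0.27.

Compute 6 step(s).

Equation: e^(-x) = x
Fixed-point form: x = e^(-x)
x₀ = 0.27

x_1 = g(0.270000) = 0.763379
x_2 = g(0.763379) = 0.466089
x_3 = g(0.466089) = 0.627452
x_4 = g(0.627452) = 0.533951
x_5 = g(0.533951) = 0.586284
x_6 = g(0.586284) = 0.556391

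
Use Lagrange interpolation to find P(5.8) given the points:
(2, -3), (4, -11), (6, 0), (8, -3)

Lagrange interpolation formula:
P(x) = Σ yᵢ × Lᵢ(x)
where Lᵢ(x) = Π_{j≠i} (x - xⱼ)/(xᵢ - xⱼ)

L_0(5.8) = (5.8 - 4)/(2 - 4) × (5.8 - 6)/(2 - 6) × (5.8 - 8)/(2 - 8) = -0.016500
L_1(5.8) = (5.8 - 2)/(4 - 2) × (5.8 - 6)/(4 - 6) × (5.8 - 8)/(4 - 8) = 0.104500
L_2(5.8) = (5.8 - 2)/(6 - 2) × (5.8 - 4)/(6 - 4) × (5.8 - 8)/(6 - 8) = 0.940500
L_3(5.8) = (5.8 - 2)/(8 - 2) × (5.8 - 4)/(8 - 4) × (5.8 - 6)/(8 - 6) = -0.028500

P(5.8) = (-3)×L_0(5.8) + (-11)×L_1(5.8) + 0×L_2(5.8) + (-3)×L_3(5.8)
P(5.8) = -1.014500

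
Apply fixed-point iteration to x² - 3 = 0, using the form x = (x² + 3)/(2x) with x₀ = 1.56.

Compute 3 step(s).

Equation: x² - 3 = 0
Fixed-point form: x = (x² + 3)/(2x)
x₀ = 1.56

x_1 = g(1.560000) = 1.741538
x_2 = g(1.741538) = 1.732077
x_3 = g(1.732077) = 1.732051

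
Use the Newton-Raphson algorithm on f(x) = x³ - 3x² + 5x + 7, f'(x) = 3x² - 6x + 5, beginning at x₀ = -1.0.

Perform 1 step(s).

f(x) = x³ - 3x² + 5x + 7
f'(x) = 3x² - 6x + 5
x₀ = -1.0

Newton-Raphson formula: x_{n+1} = x_n - f(x_n)/f'(x_n)

Iteration 1:
  f(-1.000000) = -2.000000
  f'(-1.000000) = 14.000000
  x_1 = -1.000000 - (-2.000000)/14.000000 = -0.857143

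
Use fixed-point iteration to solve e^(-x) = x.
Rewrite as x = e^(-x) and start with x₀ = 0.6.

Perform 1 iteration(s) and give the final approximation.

Equation: e^(-x) = x
Fixed-point form: x = e^(-x)
x₀ = 0.6

x_1 = g(0.600000) = 0.548812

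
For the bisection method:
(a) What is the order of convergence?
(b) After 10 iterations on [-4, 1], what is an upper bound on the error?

(a) Bisection has linear (order 1) convergence; the error is halved each step.

(b) Error bound = (b-a)/2^n = (1 - (-4))/2^{10}
    = 5/2^{10}

(a) 1 (linear); (b) error ≤ 4.88e-03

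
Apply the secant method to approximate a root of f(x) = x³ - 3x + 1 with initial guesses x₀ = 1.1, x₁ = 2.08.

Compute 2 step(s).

f(x) = x³ - 3x + 1
x₀ = 1.1, x₁ = 2.08

Secant formula: x_{n+1} = x_n - f(x_n)(x_n - x_{n-1})/(f(x_n) - f(x_{n-1}))

Iteration 1:
  f(1.100000) = -0.969000
  f(2.080000) = 3.758912
  x_2 = 2.080000 - 3.758912×(2.080000 - 1.100000)/(3.758912 - (-0.969000))
       = 1.300854
Iteration 2:
  f(2.080000) = 3.758912
  f(1.300854) = -0.701229
  x_3 = 1.300854 - (-0.701229)×(1.300854 - 2.080000)/(-0.701229 - 3.758912)
       = 1.423352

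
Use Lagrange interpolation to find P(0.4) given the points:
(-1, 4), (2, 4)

Lagrange interpolation formula:
P(x) = Σ yᵢ × Lᵢ(x)
where Lᵢ(x) = Π_{j≠i} (x - xⱼ)/(xᵢ - xⱼ)

L_0(0.4) = (0.4 - 2)/(-1 - 2) = 0.533333
L_1(0.4) = (0.4 - (-1))/(2 - (-1)) = 0.466667

P(0.4) = 4×L_0(0.4) + 4×L_1(0.4)
P(0.4) = 4.000000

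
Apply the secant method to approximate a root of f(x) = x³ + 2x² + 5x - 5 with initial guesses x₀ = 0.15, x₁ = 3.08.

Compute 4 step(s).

f(x) = x³ + 2x² + 5x - 5
x₀ = 0.15, x₁ = 3.08

Secant formula: x_{n+1} = x_n - f(x_n)(x_n - x_{n-1})/(f(x_n) - f(x_{n-1}))

Iteration 1:
  f(0.150000) = -4.201625
  f(3.080000) = 58.590912
  x_2 = 3.080000 - 58.590912×(3.080000 - 0.150000)/(58.590912 - (-4.201625))
       = 0.346055
Iteration 2:
  f(3.080000) = 58.590912
  f(0.346055) = -2.988779
  x_3 = 0.346055 - (-2.988779)×(0.346055 - 3.080000)/(-2.988779 - 58.590912)
       = 0.478747
Iteration 3:
  f(0.346055) = -2.988779
  f(0.478747) = -2.038140
  x_4 = 0.478747 - (-2.038140)×(0.478747 - 0.346055)/(-2.038140 - (-2.988779))
       = 0.763235
Iteration 4:
  f(0.478747) = -2.038140
  f(0.763235) = 0.425839
  x_5 = 0.763235 - 0.425839×(0.763235 - 0.478747)/(0.425839 - (-2.038140))
       = 0.714068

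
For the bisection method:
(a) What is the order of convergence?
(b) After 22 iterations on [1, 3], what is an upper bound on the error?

(a) Bisection has linear (order 1) convergence; the error is halved each step.

(b) Error bound = (b-a)/2^n = (3 - 1)/2^{22}
    = 2/2^{22}

(a) 1 (linear); (b) error ≤ 4.77e-07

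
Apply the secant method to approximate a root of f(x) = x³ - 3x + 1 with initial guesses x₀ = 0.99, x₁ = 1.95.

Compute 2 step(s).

f(x) = x³ - 3x + 1
x₀ = 0.99, x₁ = 1.95

Secant formula: x_{n+1} = x_n - f(x_n)(x_n - x_{n-1})/(f(x_n) - f(x_{n-1}))

Iteration 1:
  f(0.990000) = -0.999701
  f(1.950000) = 2.564875
  x_2 = 1.950000 - 2.564875×(1.950000 - 0.990000)/(2.564875 - (-0.999701))
       = 1.259236
Iteration 2:
  f(1.950000) = 2.564875
  f(1.259236) = -0.780968
  x_3 = 1.259236 - (-0.780968)×(1.259236 - 1.950000)/(-0.780968 - 2.564875)
       = 1.420470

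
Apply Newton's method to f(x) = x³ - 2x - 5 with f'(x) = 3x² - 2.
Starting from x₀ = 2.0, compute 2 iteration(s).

f(x) = x³ - 2x - 5
f'(x) = 3x² - 2
x₀ = 2.0

Newton-Raphson formula: x_{n+1} = x_n - f(x_n)/f'(x_n)

Iteration 1:
  f(2.000000) = -1.000000
  f'(2.000000) = 10.000000
  x_1 = 2.000000 - (-1.000000)/10.000000 = 2.100000
Iteration 2:
  f(2.100000) = 0.061000
  f'(2.100000) = 11.230000
  x_2 = 2.100000 - 0.061000/11.230000 = 2.094568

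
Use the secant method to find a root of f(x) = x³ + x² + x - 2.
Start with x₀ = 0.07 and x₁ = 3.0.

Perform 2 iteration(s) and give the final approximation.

f(x) = x³ + x² + x - 2
x₀ = 0.07, x₁ = 3.0

Secant formula: x_{n+1} = x_n - f(x_n)(x_n - x_{n-1})/(f(x_n) - f(x_{n-1}))

Iteration 1:
  f(0.070000) = -1.924757
  f(3.000000) = 37.000000
  x_2 = 3.000000 - 37.000000×(3.000000 - 0.070000)/(37.000000 - (-1.924757))
       = 0.214883
Iteration 2:
  f(3.000000) = 37.000000
  f(0.214883) = -1.729020
  x_3 = 0.214883 - (-1.729020)×(0.214883 - 3.000000)/(-1.729020 - 37.000000)
       = 0.339222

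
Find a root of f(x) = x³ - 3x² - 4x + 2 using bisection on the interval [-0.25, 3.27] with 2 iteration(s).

f(x) = x³ - 3x² - 4x + 2
Initial interval: [-0.25, 3.27]

Iteration 1:
  c_1 = (-0.250000 + 3.270000)/2 = 1.510000
  f(c_1) = f(1.510000) = -7.437349
  f(a) × f(c) < 0, new interval: [-0.250000, 1.510000]
Iteration 2:
  c_2 = (-0.250000 + 1.510000)/2 = 0.630000
  f(c_2) = f(0.630000) = -1.460653
  f(a) × f(c) < 0, new interval: [-0.250000, 0.630000]

After 2 iteration(s), the approximation is c_2 = 0.630000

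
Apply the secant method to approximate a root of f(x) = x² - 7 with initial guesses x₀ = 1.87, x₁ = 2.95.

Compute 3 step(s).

f(x) = x² - 7
x₀ = 1.87, x₁ = 2.95

Secant formula: x_{n+1} = x_n - f(x_n)(x_n - x_{n-1})/(f(x_n) - f(x_{n-1}))

Iteration 1:
  f(1.870000) = -3.503100
  f(2.950000) = 1.702500
  x_2 = 2.950000 - 1.702500×(2.950000 - 1.870000)/(1.702500 - (-3.503100))
       = 2.596784
Iteration 2:
  f(2.950000) = 1.702500
  f(2.596784) = -0.256712
  x_3 = 2.596784 - (-0.256712)×(2.596784 - 2.950000)/(-0.256712 - 1.702500)
       = 2.643065
Iteration 3:
  f(2.596784) = -0.256712
  f(2.643065) = -0.014205
  x_4 = 2.643065 - (-0.014205)×(2.643065 - 2.596784)/(-0.014205 - (-0.256712))
       = 2.645776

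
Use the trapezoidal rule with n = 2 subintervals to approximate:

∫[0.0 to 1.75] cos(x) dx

f(x) = cos(x)
a = 0.0, b = 1.75, n = 2
h = (b - a)/n = 0.875000

Trapezoidal rule: (h/2)[f(x₀) + 2f(x₁) + 2f(x₂) + ... + f(xₙ)]

x_0 = 0.0000, f(x_0) = 1.000000, coefficient = 1
x_1 = 0.8750, f(x_1) = 0.640997, coefficient = 2
x_2 = 1.7500, f(x_2) = -0.178246, coefficient = 1

I ≈ (0.875000/2) × 2.103748 = 0.920390
Exact value: 0.983986
Error: 0.063596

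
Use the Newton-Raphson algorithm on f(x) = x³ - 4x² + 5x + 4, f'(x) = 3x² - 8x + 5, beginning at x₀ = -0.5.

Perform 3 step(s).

f(x) = x³ - 4x² + 5x + 4
f'(x) = 3x² - 8x + 5
x₀ = -0.5

Newton-Raphson formula: x_{n+1} = x_n - f(x_n)/f'(x_n)

Iteration 1:
  f(-0.500000) = 0.375000
  f'(-0.500000) = 9.750000
  x_1 = -0.500000 - 0.375000/9.750000 = -0.538462
Iteration 2:
  f(-0.538462) = -0.008193
  f'(-0.538462) = 10.177515
  x_2 = -0.538462 - (-0.008193)/10.177515 = -0.537657
Iteration 3:
  f(-0.537657) = -0.000004
  f'(-0.537657) = 10.168476
  x_3 = -0.537657 - (-0.000004)/10.168476 = -0.537656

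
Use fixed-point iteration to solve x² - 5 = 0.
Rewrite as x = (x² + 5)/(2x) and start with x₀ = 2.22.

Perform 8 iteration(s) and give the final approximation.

Equation: x² - 5 = 0
Fixed-point form: x = (x² + 5)/(2x)
x₀ = 2.22

x_1 = g(2.220000) = 2.236126
x_2 = g(2.236126) = 2.236068
x_3 = g(2.236068) = 2.236068
x_4 = g(2.236068) = 2.236068
x_5 = g(2.236068) = 2.236068
x_6 = g(2.236068) = 2.236068
x_7 = g(2.236068) = 2.236068
x_8 = g(2.236068) = 2.236068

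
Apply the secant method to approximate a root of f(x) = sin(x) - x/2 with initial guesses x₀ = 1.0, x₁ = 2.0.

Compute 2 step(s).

f(x) = sin(x) - x/2
x₀ = 1.0, x₁ = 2.0

Secant formula: x_{n+1} = x_n - f(x_n)(x_n - x_{n-1})/(f(x_n) - f(x_{n-1}))

Iteration 1:
  f(1.000000) = 0.341471
  f(2.000000) = -0.090703
  x_2 = 2.000000 - (-0.090703)×(2.000000 - 1.000000)/(-0.090703 - 0.341471)
       = 1.790125
Iteration 2:
  f(2.000000) = -0.090703
  f(1.790125) = 0.080981
  x_3 = 1.790125 - 0.080981×(1.790125 - 2.000000)/(0.080981 - (-0.090703))
       = 1.889121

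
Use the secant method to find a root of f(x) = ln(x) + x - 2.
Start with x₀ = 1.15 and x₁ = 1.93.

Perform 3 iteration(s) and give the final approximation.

f(x) = ln(x) + x - 2
x₀ = 1.15, x₁ = 1.93

Secant formula: x_{n+1} = x_n - f(x_n)(x_n - x_{n-1})/(f(x_n) - f(x_{n-1}))

Iteration 1:
  f(1.150000) = -0.710238
  f(1.930000) = 0.587520
  x_2 = 1.930000 - 0.587520×(1.930000 - 1.150000)/(0.587520 - (-0.710238))
       = 1.576879
Iteration 2:
  f(1.930000) = 0.587520
  f(1.576879) = 0.032327
  x_3 = 1.576879 - 0.032327×(1.576879 - 1.930000)/(0.032327 - 0.587520)
       = 1.556318
Iteration 3:
  f(1.576879) = 0.032327
  f(1.556318) = -0.001359
  x_4 = 1.556318 - (-0.001359)×(1.556318 - 1.576879)/(-0.001359 - 0.032327)
       = 1.557148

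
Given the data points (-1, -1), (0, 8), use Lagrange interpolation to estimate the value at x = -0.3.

Lagrange interpolation formula:
P(x) = Σ yᵢ × Lᵢ(x)
where Lᵢ(x) = Π_{j≠i} (x - xⱼ)/(xᵢ - xⱼ)

L_0(-0.3) = (-0.3 - 0)/(-1 - 0) = 0.300000
L_1(-0.3) = (-0.3 - (-1))/(0 - (-1)) = 0.700000

P(-0.3) = (-1)×L_0(-0.3) + 8×L_1(-0.3)
P(-0.3) = 5.300000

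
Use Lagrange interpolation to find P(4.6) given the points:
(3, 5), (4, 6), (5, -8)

Lagrange interpolation formula:
P(x) = Σ yᵢ × Lᵢ(x)
where Lᵢ(x) = Π_{j≠i} (x - xⱼ)/(xᵢ - xⱼ)

L_0(4.6) = (4.6 - 4)/(3 - 4) × (4.6 - 5)/(3 - 5) = -0.120000
L_1(4.6) = (4.6 - 3)/(4 - 3) × (4.6 - 5)/(4 - 5) = 0.640000
L_2(4.6) = (4.6 - 3)/(5 - 3) × (4.6 - 4)/(5 - 4) = 0.480000

P(4.6) = 5×L_0(4.6) + 6×L_1(4.6) + (-8)×L_2(4.6)
P(4.6) = -0.600000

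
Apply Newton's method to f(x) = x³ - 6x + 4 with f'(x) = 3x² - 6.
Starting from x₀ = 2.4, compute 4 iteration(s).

f(x) = x³ - 6x + 4
f'(x) = 3x² - 6
x₀ = 2.4

Newton-Raphson formula: x_{n+1} = x_n - f(x_n)/f'(x_n)

Iteration 1:
  f(2.400000) = 3.424000
  f'(2.400000) = 11.280000
  x_1 = 2.400000 - 3.424000/11.280000 = 2.096454
Iteration 2:
  f(2.096454) = 0.635441
  f'(2.096454) = 7.185357
  x_2 = 2.096454 - 0.635441/7.185357 = 2.008018
Iteration 3:
  f(2.008018) = 0.048496
  f'(2.008018) = 6.096413
  x_3 = 2.008018 - 0.048496/6.096413 = 2.000063
Iteration 4:
  f(2.000063) = 0.000381
  f'(2.000063) = 6.000761
  x_4 = 2.000063 - 0.000381/6.000761 = 2.000000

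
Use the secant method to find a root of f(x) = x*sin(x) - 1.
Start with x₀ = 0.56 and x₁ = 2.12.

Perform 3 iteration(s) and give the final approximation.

f(x) = x*sin(x) - 1
x₀ = 0.56, x₁ = 2.12

Secant formula: x_{n+1} = x_n - f(x_n)(x_n - x_{n-1})/(f(x_n) - f(x_{n-1}))

Iteration 1:
  f(0.560000) = -0.702536
  f(2.120000) = 0.808234
  x_2 = 2.120000 - 0.808234×(2.120000 - 0.560000)/(0.808234 - (-0.702536))
       = 1.285429
Iteration 2:
  f(2.120000) = 0.808234
  f(1.285429) = 0.233444
  x_3 = 1.285429 - 0.233444×(1.285429 - 2.120000)/(0.233444 - 0.808234)
       = 0.946478
Iteration 3:
  f(1.285429) = 0.233444
  f(0.946478) = -0.232064
  x_4 = 0.946478 - (-0.232064)×(0.946478 - 1.285429)/(-0.232064 - 0.233444)
       = 1.115451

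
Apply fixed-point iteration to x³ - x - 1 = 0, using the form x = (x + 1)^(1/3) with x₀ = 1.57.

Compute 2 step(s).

Equation: x³ - x - 1 = 0
Fixed-point form: x = (x + 1)^(1/3)
x₀ = 1.57

x_1 = g(1.570000) = 1.369760
x_2 = g(1.369760) = 1.333219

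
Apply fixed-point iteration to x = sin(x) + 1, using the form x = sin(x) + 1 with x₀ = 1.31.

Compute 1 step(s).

Equation: x = sin(x) + 1
Fixed-point form: x = sin(x) + 1
x₀ = 1.31

x_1 = g(1.310000) = 1.966185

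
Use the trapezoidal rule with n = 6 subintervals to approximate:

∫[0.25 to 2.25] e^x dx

f(x) = e^x
a = 0.25, b = 2.25, n = 6
h = (b - a)/n = 0.333333

Trapezoidal rule: (h/2)[f(x₀) + 2f(x₁) + 2f(x₂) + ... + f(xₙ)]

x_0 = 0.2500, f(x_0) = 1.284025, coefficient = 1
x_1 = 0.5833, f(x_1) = 1.792002, coefficient = 2
x_2 = 0.9167, f(x_2) = 2.500940, coefficient = 2
x_3 = 1.2500, f(x_3) = 3.490343, coefficient = 2
x_4 = 1.5833, f(x_4) = 4.871166, coefficient = 2
x_5 = 1.9167, f(x_5) = 6.798260, coefficient = 2
x_6 = 2.2500, f(x_6) = 9.487736, coefficient = 1

I ≈ (0.333333/2) × 49.677182 = 8.279530
Exact value: 8.203710
Error: 0.075820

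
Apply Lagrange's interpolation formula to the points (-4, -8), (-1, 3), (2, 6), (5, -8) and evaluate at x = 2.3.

Lagrange interpolation formula:
P(x) = Σ yᵢ × Lᵢ(x)
where Lᵢ(x) = Π_{j≠i} (x - xⱼ)/(xᵢ - xⱼ)

L_0(2.3) = (2.3 - (-1))/(-4 - (-1)) × (2.3 - 2)/(-4 - 2) × (2.3 - 5)/(-4 - 5) = 0.016500
L_1(2.3) = (2.3 - (-4))/(-1 - (-4)) × (2.3 - 2)/(-1 - 2) × (2.3 - 5)/(-1 - 5) = -0.094500
L_2(2.3) = (2.3 - (-4))/(2 - (-4)) × (2.3 - (-1))/(2 - (-1)) × (2.3 - 5)/(2 - 5) = 1.039500
L_3(2.3) = (2.3 - (-4))/(5 - (-4)) × (2.3 - (-1))/(5 - (-1)) × (2.3 - 2)/(5 - 2) = 0.038500

P(2.3) = (-8)×L_0(2.3) + 3×L_1(2.3) + 6×L_2(2.3) + (-8)×L_3(2.3)
P(2.3) = 5.513500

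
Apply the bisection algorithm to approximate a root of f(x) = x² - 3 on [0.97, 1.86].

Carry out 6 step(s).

f(x) = x² - 3
Initial interval: [0.97, 1.86]

Iteration 1:
  c_1 = (0.970000 + 1.860000)/2 = 1.415000
  f(c_1) = f(1.415000) = -0.997775
  f(a) × f(c) ≥ 0, new interval: [1.415000, 1.860000]
Iteration 2:
  c_2 = (1.415000 + 1.860000)/2 = 1.637500
  f(c_2) = f(1.637500) = -0.318594
  f(a) × f(c) ≥ 0, new interval: [1.637500, 1.860000]
Iteration 3:
  c_3 = (1.637500 + 1.860000)/2 = 1.748750
  f(c_3) = f(1.748750) = 0.058127
  f(a) × f(c) < 0, new interval: [1.637500, 1.748750]
Iteration 4:
  c_4 = (1.637500 + 1.748750)/2 = 1.693125
  f(c_4) = f(1.693125) = -0.133328
  f(a) × f(c) ≥ 0, new interval: [1.693125, 1.748750]
Iteration 5:
  c_5 = (1.693125 + 1.748750)/2 = 1.720938
  f(c_5) = f(1.720938) = -0.038374
  f(a) × f(c) ≥ 0, new interval: [1.720938, 1.748750]
Iteration 6:
  c_6 = (1.720938 + 1.748750)/2 = 1.734844
  f(c_6) = f(1.734844) = 0.009683
  f(a) × f(c) < 0, new interval: [1.720938, 1.734844]

After 6 iteration(s), the approximation is c_6 = 1.734844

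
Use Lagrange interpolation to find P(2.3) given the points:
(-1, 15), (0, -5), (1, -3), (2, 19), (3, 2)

Lagrange interpolation formula:
P(x) = Σ yᵢ × Lᵢ(x)
where Lᵢ(x) = Π_{j≠i} (x - xⱼ)/(xᵢ - xⱼ)

L_0(2.3) = (2.3 - 0)/(-1 - 0) × (2.3 - 1)/(-1 - 1) × (2.3 - 2)/(-1 - 2) × (2.3 - 3)/(-1 - 3) = -0.026162
L_1(2.3) = (2.3 - (-1))/(0 - (-1)) × (2.3 - 1)/(0 - 1) × (2.3 - 2)/(0 - 2) × (2.3 - 3)/(0 - 3) = 0.150150
L_2(2.3) = (2.3 - (-1))/(1 - (-1)) × (2.3 - 0)/(1 - 0) × (2.3 - 2)/(1 - 2) × (2.3 - 3)/(1 - 3) = -0.398475
L_3(2.3) = (2.3 - (-1))/(2 - (-1)) × (2.3 - 0)/(2 - 0) × (2.3 - 1)/(2 - 1) × (2.3 - 3)/(2 - 3) = 1.151150
L_4(2.3) = (2.3 - (-1))/(3 - (-1)) × (2.3 - 0)/(3 - 0) × (2.3 - 1)/(3 - 1) × (2.3 - 2)/(3 - 2) = 0.123337

P(2.3) = 15×L_0(2.3) + (-5)×L_1(2.3) + (-3)×L_2(2.3) + 19×L_3(2.3) + 2×L_4(2.3)
P(2.3) = 22.170762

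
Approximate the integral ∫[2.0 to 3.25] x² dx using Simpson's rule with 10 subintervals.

f(x) = x²
a = 2.0, b = 3.25, n = 10
h = (b - a)/n = 0.125000

Simpson's rule: (h/3)[f(x₀) + 4f(x₁) + 2f(x₂) + ... + f(xₙ)]

x_0 = 2.0000, f(x_0) = 4.000000, coefficient = 1
x_1 = 2.1250, f(x_1) = 4.515625, coefficient = 4
x_2 = 2.2500, f(x_2) = 5.062500, coefficient = 2
x_3 = 2.3750, f(x_3) = 5.640625, coefficient = 4
x_4 = 2.5000, f(x_4) = 6.250000, coefficient = 2
x_5 = 2.6250, f(x_5) = 6.890625, coefficient = 4
x_6 = 2.7500, f(x_6) = 7.562500, coefficient = 2
x_7 = 2.8750, f(x_7) = 8.265625, coefficient = 4
x_8 = 3.0000, f(x_8) = 9.000000, coefficient = 2
x_9 = 3.1250, f(x_9) = 9.765625, coefficient = 4
x_10 = 3.2500, f(x_10) = 10.562500, coefficient = 1

I ≈ (0.125000/3) × 210.625000 = 8.776042
Exact value: 8.776042
Error: 0.000000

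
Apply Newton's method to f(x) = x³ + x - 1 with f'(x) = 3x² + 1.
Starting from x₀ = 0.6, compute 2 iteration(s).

f(x) = x³ + x - 1
f'(x) = 3x² + 1
x₀ = 0.6

Newton-Raphson formula: x_{n+1} = x_n - f(x_n)/f'(x_n)

Iteration 1:
  f(0.600000) = -0.184000
  f'(0.600000) = 2.080000
  x_1 = 0.600000 - (-0.184000)/2.080000 = 0.688462
Iteration 2:
  f(0.688462) = 0.014778
  f'(0.688462) = 2.421938
  x_2 = 0.688462 - 0.014778/2.421938 = 0.682360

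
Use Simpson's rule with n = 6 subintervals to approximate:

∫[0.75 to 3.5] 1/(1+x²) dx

f(x) = 1/(1+x²)
a = 0.75, b = 3.5, n = 6
h = (b - a)/n = 0.458333

Simpson's rule: (h/3)[f(x₀) + 4f(x₁) + 2f(x₂) + ... + f(xₙ)]

x_0 = 0.7500, f(x_0) = 0.640000, coefficient = 1
x_1 = 1.2083, f(x_1) = 0.406493, coefficient = 4
x_2 = 1.6667, f(x_2) = 0.264706, coefficient = 2
x_3 = 2.1250, f(x_3) = 0.181303, coefficient = 4
x_4 = 2.5833, f(x_4) = 0.130317, coefficient = 2
x_5 = 3.0417, f(x_5) = 0.097544, coefficient = 4
x_6 = 3.5000, f(x_6) = 0.075472, coefficient = 1

I ≈ (0.458333/3) × 4.246878 = 0.648829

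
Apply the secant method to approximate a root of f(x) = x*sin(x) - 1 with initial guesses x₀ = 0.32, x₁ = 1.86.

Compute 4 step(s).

f(x) = x*sin(x) - 1
x₀ = 0.32, x₁ = 1.86

Secant formula: x_{n+1} = x_n - f(x_n)(x_n - x_{n-1})/(f(x_n) - f(x_{n-1}))

Iteration 1:
  f(0.320000) = -0.899339
  f(1.860000) = 0.782757
  x_2 = 1.860000 - 0.782757×(1.860000 - 0.320000)/(0.782757 - (-0.899339))
       = 1.143367
Iteration 2:
  f(1.860000) = 0.782757
  f(1.143367) = 0.040503
  x_3 = 1.143367 - 0.040503×(1.143367 - 1.860000)/(0.040503 - 0.782757)
       = 1.104262
Iteration 3:
  f(1.143367) = 0.040503
  f(1.104262) = -0.013748
  x_4 = 1.104262 - (-0.013748)×(1.104262 - 1.143367)/(-0.013748 - 0.040503)
       = 1.114172
Iteration 4:
  f(1.104262) = -0.013748
  f(1.114172) = 0.000020
  x_5 = 1.114172 - 0.000020×(1.114172 - 1.104262)/(0.000020 - (-0.013748))
       = 1.114157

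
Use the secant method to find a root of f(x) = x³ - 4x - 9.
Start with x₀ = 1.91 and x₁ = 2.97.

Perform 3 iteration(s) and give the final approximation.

f(x) = x³ - 4x - 9
x₀ = 1.91, x₁ = 2.97

Secant formula: x_{n+1} = x_n - f(x_n)(x_n - x_{n-1})/(f(x_n) - f(x_{n-1}))

Iteration 1:
  f(1.910000) = -9.672129
  f(2.970000) = 5.318073
  x_2 = 2.970000 - 5.318073×(2.970000 - 1.910000)/(5.318073 - (-9.672129))
       = 2.593944
Iteration 2:
  f(2.970000) = 5.318073
  f(2.593944) = -1.922308
  x_3 = 2.593944 - (-1.922308)×(2.593944 - 2.970000)/(-1.922308 - 5.318073)
       = 2.693786
Iteration 3:
  f(2.593944) = -1.922308
  f(2.693786) = -0.227730
  x_4 = 2.693786 - (-0.227730)×(2.693786 - 2.593944)/(-0.227730 - (-1.922308))
       = 2.707204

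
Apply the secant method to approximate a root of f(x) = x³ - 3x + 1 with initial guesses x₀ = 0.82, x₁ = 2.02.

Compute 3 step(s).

f(x) = x³ - 3x + 1
x₀ = 0.82, x₁ = 2.02

Secant formula: x_{n+1} = x_n - f(x_n)(x_n - x_{n-1})/(f(x_n) - f(x_{n-1}))

Iteration 1:
  f(0.820000) = -0.908632
  f(2.020000) = 3.182408
  x_2 = 2.020000 - 3.182408×(2.020000 - 0.820000)/(3.182408 - (-0.908632))
       = 1.086524
Iteration 2:
  f(2.020000) = 3.182408
  f(1.086524) = -0.976893
  x_3 = 1.086524 - (-0.976893)×(1.086524 - 2.020000)/(-0.976893 - 3.182408)
       = 1.305769
Iteration 3:
  f(1.086524) = -0.976893
  f(1.305769) = -0.690929
  x_4 = 1.305769 - (-0.690929)×(1.305769 - 1.086524)/(-0.690929 - (-0.976893))
       = 1.835495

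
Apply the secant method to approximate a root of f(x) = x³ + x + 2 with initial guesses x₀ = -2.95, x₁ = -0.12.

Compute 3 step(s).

f(x) = x³ + x + 2
x₀ = -2.95, x₁ = -0.12

Secant formula: x_{n+1} = x_n - f(x_n)(x_n - x_{n-1})/(f(x_n) - f(x_{n-1}))

Iteration 1:
  f(-2.950000) = -26.622375
  f(-0.120000) = 1.878272
  x_2 = -0.120000 - 1.878272×(-0.120000 - (-2.950000))/(1.878272 - (-26.622375))
       = -0.306505
Iteration 2:
  f(-0.120000) = 1.878272
  f(-0.306505) = 1.664700
  x_3 = -0.306505 - 1.664700×(-0.306505 - (-0.120000))/(1.664700 - 1.878272)
       = -1.760232
Iteration 3:
  f(-0.306505) = 1.664700
  f(-1.760232) = -5.214164
  x_4 = -1.760232 - (-5.214164)×(-1.760232 - (-0.306505))/(-5.214164 - 1.664700)
       = -0.658310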